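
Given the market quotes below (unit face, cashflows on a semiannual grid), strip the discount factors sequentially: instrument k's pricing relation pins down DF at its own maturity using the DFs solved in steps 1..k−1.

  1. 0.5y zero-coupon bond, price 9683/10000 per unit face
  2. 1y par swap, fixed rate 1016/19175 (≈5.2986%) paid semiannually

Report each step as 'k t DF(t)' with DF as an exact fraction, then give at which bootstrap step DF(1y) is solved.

1 1/2 9683/10000
2 1 2373/2500
DF(1y) is solved at step 2

step 1 [0.5y] zero: DF = P = 9683/10000 ≈ 0.968300
step 2 [1y] swap r/2=508/19175: DF=(1 − 508/19175·(0.968300))/(1+508/19175) = 2373/2500 ≈ 0.949200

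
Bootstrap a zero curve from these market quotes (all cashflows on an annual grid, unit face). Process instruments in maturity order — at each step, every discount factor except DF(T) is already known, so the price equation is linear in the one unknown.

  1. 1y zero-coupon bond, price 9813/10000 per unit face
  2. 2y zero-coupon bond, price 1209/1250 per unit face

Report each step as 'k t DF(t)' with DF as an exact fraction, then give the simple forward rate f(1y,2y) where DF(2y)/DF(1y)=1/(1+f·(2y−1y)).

step 1 [1y] zero: DF = P = 9813/10000 ≈ 0.981300
step 2 [2y] zero: DF = P = 1209/1250 ≈ 0.967200

1 1 9813/10000
2 2 1209/1250
f(1y,2y) = ((9813/10000)/(1209/1250) − 1)/(1) = 47/3224 ≈ 1.4578%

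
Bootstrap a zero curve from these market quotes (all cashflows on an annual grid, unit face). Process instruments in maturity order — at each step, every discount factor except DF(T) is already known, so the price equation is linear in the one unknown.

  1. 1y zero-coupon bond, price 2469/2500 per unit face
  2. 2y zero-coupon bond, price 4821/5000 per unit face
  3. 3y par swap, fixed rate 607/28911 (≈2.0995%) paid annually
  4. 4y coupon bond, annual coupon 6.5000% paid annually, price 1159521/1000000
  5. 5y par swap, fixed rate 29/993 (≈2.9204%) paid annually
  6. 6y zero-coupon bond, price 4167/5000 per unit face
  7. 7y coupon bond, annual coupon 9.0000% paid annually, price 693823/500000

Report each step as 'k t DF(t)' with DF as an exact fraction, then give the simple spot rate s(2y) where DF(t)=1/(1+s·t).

1 1 2469/2500
2 2 4821/5000
3 3 9393/10000
4 4 9123/10000
5 5 8637/10000
6 6 4167/5000
7 7 8189/10000
s(2y) = (1/(4821/5000) − 1)/(2) = 179/9642 ≈ 1.8565%

step 1 [1y] zero: DF = P = 2469/2500 ≈ 0.987600
step 2 [2y] zero: DF = P = 4821/5000 ≈ 0.964200
step 3 [3y] swap r/1=607/28911: DF=(1 − 607/28911·(0.987600+0.964200))/(1+607/28911) = 9393/10000 ≈ 0.939300
step 4 [4y] bond c/1=13/200: DF=(1159521/1000000 − 13/200·(0.987600+0.964200+0.939300))/(1+13/200) = 9123/10000 ≈ 0.912300
step 5 [5y] swap r/1=29/993: DF=(1 − 29/993·(0.987600+0.964200+0.939300+0.912300))/(1+29/993) = 8637/10000 ≈ 0.863700
step 6 [6y] zero: DF = P = 4167/5000 ≈ 0.833400
step 7 [7y] bond c/1=9/100: DF=(693823/500000 − 9/100·(0.987600+0.964200+0.939300+0.912300+0.863700+0.833400))/(1+9/100) = 8189/10000 ≈ 0.818900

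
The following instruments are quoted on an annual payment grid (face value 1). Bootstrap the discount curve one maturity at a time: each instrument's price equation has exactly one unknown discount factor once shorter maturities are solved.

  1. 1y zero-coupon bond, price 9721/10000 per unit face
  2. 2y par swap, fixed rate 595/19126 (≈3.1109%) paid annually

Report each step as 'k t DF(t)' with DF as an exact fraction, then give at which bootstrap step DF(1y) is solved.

step 1 [1y] zero: DF = P = 9721/10000 ≈ 0.972100
step 2 [2y] swap r/1=595/19126: DF=(1 − 595/19126·(0.972100))/(1+595/19126) = 1881/2000 ≈ 0.940500

1 1 9721/10000
2 2 1881/2000
DF(1y) is solved at step 1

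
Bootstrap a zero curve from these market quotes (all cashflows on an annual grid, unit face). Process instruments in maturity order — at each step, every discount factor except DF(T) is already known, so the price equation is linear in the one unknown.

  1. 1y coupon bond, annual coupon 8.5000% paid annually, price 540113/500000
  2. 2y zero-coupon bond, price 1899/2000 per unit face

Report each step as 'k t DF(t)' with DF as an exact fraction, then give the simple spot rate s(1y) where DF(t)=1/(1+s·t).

step 1 [1y] bond c/1=17/200: DF=(540113/500000 − 17/200·(0))/(1+17/200) = 2489/2500 ≈ 0.995600
step 2 [2y] zero: DF = P = 1899/2000 ≈ 0.949500

1 1 2489/2500
2 2 1899/2000
s(1y) = (1/(2489/2500) − 1)/(1) = 11/2489 ≈ 0.4419%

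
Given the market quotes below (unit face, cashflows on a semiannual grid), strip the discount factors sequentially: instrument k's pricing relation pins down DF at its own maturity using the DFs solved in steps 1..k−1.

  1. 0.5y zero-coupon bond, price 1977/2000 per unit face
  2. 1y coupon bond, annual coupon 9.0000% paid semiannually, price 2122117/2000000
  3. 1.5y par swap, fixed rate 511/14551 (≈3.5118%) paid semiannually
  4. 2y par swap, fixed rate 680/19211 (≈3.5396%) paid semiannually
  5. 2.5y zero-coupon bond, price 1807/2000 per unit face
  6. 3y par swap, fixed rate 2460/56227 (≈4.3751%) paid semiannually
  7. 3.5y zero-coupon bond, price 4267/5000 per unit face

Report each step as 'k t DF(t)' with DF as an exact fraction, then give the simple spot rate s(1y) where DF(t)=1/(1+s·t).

1 1/2 1977/2000
2 1 608/625
3 3/2 9489/10000
4 2 233/250
5 5/2 1807/2000
6 3 877/1000
7 7/2 4267/5000
s(1y) = (1/(608/625) − 1)/(1) = 17/608 ≈ 2.7961%

step 1 [0.5y] zero: DF = P = 1977/2000 ≈ 0.988500
step 2 [1y] bond c/2=9/200: DF=(2122117/2000000 − 9/200·(0.988500))/(1+9/200) = 608/625 ≈ 0.972800
step 3 [1.5y] swap r/2=511/29102: DF=(1 − 511/29102·(0.988500+0.972800))/(1+511/29102) = 9489/10000 ≈ 0.948900
step 4 [2y] swap r/2=340/19211: DF=(1 − 340/19211·(0.988500+0.972800+0.948900))/(1+340/19211) = 233/250 ≈ 0.932000
step 5 [2.5y] zero: DF = P = 1807/2000 ≈ 0.903500
step 6 [3y] swap r/2=1230/56227: DF=(1 − 1230/56227·(0.988500+0.972800+0.948900+0.932000+0.903500))/(1+1230/56227) = 877/1000 ≈ 0.877000
step 7 [3.5y] zero: DF = P = 4267/5000 ≈ 0.853400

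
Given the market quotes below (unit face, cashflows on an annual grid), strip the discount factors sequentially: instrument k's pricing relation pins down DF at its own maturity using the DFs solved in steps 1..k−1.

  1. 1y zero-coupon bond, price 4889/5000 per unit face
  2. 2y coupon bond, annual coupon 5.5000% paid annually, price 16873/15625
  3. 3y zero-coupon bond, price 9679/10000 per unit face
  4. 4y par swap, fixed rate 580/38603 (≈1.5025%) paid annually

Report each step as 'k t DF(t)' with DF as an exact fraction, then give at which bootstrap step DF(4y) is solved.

1 1 4889/5000
2 2 4863/5000
3 3 9679/10000
4 4 471/500
DF(4y) is solved at step 4

step 1 [1y] zero: DF = P = 4889/5000 ≈ 0.977800
step 2 [2y] bond c/1=11/200: DF=(16873/15625 − 11/200·(0.977800))/(1+11/200) = 4863/5000 ≈ 0.972600
step 3 [3y] zero: DF = P = 9679/10000 ≈ 0.967900
step 4 [4y] swap r/1=580/38603: DF=(1 − 580/38603·(0.977800+0.972600+0.967900))/(1+580/38603) = 471/500 ≈ 0.942000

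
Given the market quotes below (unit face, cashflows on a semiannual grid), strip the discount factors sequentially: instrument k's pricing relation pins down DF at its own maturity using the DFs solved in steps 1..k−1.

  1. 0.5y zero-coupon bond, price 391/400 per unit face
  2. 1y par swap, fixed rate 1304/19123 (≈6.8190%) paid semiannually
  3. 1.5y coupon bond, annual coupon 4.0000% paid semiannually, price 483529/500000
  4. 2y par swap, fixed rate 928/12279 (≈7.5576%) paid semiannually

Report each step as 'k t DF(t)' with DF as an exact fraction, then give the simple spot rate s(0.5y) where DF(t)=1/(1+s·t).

step 1 [0.5y] zero: DF = P = 391/400 ≈ 0.977500
step 2 [1y] swap r/2=652/19123: DF=(1 − 652/19123·(0.977500))/(1+652/19123) = 2337/2500 ≈ 0.934800
step 3 [1.5y] bond c/2=1/50: DF=(483529/500000 − 1/50·(0.977500+0.934800))/(1+1/50) = 4553/5000 ≈ 0.910600
step 4 [2y] swap r/2=464/12279: DF=(1 − 464/12279·(0.977500+0.934800+0.910600))/(1+464/12279) = 538/625 ≈ 0.860800

1 1/2 391/400
2 1 2337/2500
3 3/2 4553/5000
4 2 538/625
s(0.5y) = (1/(391/400) − 1)/(1/2) = 18/391 ≈ 4.6036%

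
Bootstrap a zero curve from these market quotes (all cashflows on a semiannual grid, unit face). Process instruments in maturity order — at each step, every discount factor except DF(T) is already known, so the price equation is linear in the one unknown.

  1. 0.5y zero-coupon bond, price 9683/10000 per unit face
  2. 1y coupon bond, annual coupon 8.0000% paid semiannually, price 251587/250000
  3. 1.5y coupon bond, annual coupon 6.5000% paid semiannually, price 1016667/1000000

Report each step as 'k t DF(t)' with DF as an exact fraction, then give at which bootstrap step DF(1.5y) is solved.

step 1 [0.5y] zero: DF = P = 9683/10000 ≈ 0.968300
step 2 [1y] bond c/2=1/25: DF=(251587/250000 − 1/25·(0.968300))/(1+1/25) = 1163/1250 ≈ 0.930400
step 3 [1.5y] bond c/2=13/400: DF=(1016667/1000000 − 13/400·(0.968300+0.930400))/(1+13/400) = 9249/10000 ≈ 0.924900

1 1/2 9683/10000
2 1 1163/1250
3 3/2 9249/10000
DF(1.5y) is solved at step 3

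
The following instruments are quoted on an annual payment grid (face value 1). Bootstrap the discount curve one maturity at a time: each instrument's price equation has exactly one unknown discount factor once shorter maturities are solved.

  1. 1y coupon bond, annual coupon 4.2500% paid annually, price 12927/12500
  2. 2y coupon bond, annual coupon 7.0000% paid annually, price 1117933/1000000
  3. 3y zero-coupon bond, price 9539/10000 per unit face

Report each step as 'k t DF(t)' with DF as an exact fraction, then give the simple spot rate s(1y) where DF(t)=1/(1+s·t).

1 1 124/125
2 2 9799/10000
3 3 9539/10000
s(1y) = (1/(124/125) − 1)/(1) = 1/124 ≈ 0.8065%

step 1 [1y] bond c/1=17/400: DF=(12927/12500 − 17/400·(0))/(1+17/400) = 124/125 ≈ 0.992000
step 2 [2y] bond c/1=7/100: DF=(1117933/1000000 − 7/100·(0.992000))/(1+7/100) = 9799/10000 ≈ 0.979900
step 3 [3y] zero: DF = P = 9539/10000 ≈ 0.953900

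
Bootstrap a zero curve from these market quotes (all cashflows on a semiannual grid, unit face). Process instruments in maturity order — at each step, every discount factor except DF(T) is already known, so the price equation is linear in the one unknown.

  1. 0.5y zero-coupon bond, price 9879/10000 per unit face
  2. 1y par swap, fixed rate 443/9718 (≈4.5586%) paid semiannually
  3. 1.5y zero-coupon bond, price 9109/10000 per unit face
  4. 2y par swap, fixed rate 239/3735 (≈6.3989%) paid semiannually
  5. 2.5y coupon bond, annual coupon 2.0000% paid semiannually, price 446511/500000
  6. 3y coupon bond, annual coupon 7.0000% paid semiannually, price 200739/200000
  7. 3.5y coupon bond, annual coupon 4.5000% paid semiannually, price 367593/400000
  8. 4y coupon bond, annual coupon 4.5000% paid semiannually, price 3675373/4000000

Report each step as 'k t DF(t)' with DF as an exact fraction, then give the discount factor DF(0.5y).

1 1/2 9879/10000
2 1 9557/10000
3 3/2 9109/10000
4 2 1761/2000
5 5/2 1059/1250
6 3 2037/2500
7 7/2 39/50
8 4 7627/10000
DF(0.5y) = 9879/10000 ≈ 0.987900

step 1 [0.5y] zero: DF = P = 9879/10000 ≈ 0.987900
step 2 [1y] swap r/2=443/19436: DF=(1 − 443/19436·(0.987900))/(1+443/19436) = 9557/10000 ≈ 0.955700
step 3 [1.5y] zero: DF = P = 9109/10000 ≈ 0.910900
step 4 [2y] swap r/2=239/7470: DF=(1 − 239/7470·(0.987900+0.955700+0.910900))/(1+239/7470) = 1761/2000 ≈ 0.880500
step 5 [2.5y] bond c/2=1/100: DF=(446511/500000 − 1/100·(0.987900+0.955700+0.910900+0.880500))/(1+1/100) = 1059/1250 ≈ 0.847200
step 6 [3y] bond c/2=7/200: DF=(200739/200000 − 7/200·(0.987900+0.955700+0.910900+0.880500+0.847200))/(1+7/200) = 2037/2500 ≈ 0.814800
step 7 [3.5y] bond c/2=9/400: DF=(367593/400000 − 9/400·(0.987900+0.955700+0.910900+0.880500+0.847200+0.814800))/(1+9/400) = 39/50 ≈ 0.780000
step 8 [4y] bond c/2=9/400: DF=(3675373/4000000 − 9/400·(0.987900+0.955700+0.910900+0.880500+0.847200+0.814800+0.780000))/(1+9/400) = 7627/10000 ≈ 0.762700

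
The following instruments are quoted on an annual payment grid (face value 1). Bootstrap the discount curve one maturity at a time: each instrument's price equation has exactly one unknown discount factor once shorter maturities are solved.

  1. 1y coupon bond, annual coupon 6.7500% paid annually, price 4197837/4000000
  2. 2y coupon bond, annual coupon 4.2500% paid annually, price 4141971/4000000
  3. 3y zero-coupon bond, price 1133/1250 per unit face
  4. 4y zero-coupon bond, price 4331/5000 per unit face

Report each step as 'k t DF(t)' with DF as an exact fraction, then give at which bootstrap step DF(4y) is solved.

step 1 [1y] bond c/1=27/400: DF=(4197837/4000000 − 27/400·(0))/(1+27/400) = 9831/10000 ≈ 0.983100
step 2 [2y] bond c/1=17/400: DF=(4141971/4000000 − 17/400·(0.983100))/(1+17/400) = 2383/2500 ≈ 0.953200
step 3 [3y] zero: DF = P = 1133/1250 ≈ 0.906400
step 4 [4y] zero: DF = P = 4331/5000 ≈ 0.866200

1 1 9831/10000
2 2 2383/2500
3 3 1133/1250
4 4 4331/5000
DF(4y) is solved at step 4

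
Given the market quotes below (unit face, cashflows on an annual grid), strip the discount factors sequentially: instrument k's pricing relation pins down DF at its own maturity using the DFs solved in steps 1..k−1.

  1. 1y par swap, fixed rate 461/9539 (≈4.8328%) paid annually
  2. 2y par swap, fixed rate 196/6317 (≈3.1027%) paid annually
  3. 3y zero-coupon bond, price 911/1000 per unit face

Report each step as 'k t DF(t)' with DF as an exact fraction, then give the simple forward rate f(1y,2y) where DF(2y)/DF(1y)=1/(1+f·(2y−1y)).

1 1 9539/10000
2 2 2353/2500
3 3 911/1000
f(1y,2y) = ((9539/10000)/(2353/2500) − 1)/(1) = 127/9412 ≈ 1.3493%

step 1 [1y] swap r/1=461/9539: DF=(1 − 461/9539·(0))/(1+461/9539) = 9539/10000 ≈ 0.953900
step 2 [2y] swap r/1=196/6317: DF=(1 − 196/6317·(0.953900))/(1+196/6317) = 2353/2500 ≈ 0.941200
step 3 [3y] zero: DF = P = 911/1000 ≈ 0.911000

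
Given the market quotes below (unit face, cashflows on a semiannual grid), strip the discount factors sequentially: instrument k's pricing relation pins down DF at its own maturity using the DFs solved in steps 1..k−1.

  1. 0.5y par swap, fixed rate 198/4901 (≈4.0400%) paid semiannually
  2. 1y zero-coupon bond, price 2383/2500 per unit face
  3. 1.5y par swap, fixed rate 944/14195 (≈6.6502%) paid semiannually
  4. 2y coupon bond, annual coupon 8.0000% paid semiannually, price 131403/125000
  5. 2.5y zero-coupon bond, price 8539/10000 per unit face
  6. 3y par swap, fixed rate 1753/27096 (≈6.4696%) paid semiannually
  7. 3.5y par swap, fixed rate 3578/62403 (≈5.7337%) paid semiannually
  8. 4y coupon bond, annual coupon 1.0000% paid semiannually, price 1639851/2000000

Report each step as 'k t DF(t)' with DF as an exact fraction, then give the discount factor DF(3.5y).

1 1/2 4901/5000
2 1 2383/2500
3 3/2 566/625
4 2 1127/1250
5 5/2 8539/10000
6 3 8247/10000
7 7/2 8211/10000
8 4 981/1250
DF(3.5y) = 8211/10000 ≈ 0.821100

step 1 [0.5y] swap r/2=99/4901: DF=(1 − 99/4901·(0))/(1+99/4901) = 4901/5000 ≈ 0.980200
step 2 [1y] zero: DF = P = 2383/2500 ≈ 0.953200
step 3 [1.5y] swap r/2=472/14195: DF=(1 − 472/14195·(0.980200+0.953200))/(1+472/14195) = 566/625 ≈ 0.905600
step 4 [2y] bond c/2=1/25: DF=(131403/125000 − 1/25·(0.980200+0.953200+0.905600))/(1+1/25) = 1127/1250 ≈ 0.901600
step 5 [2.5y] zero: DF = P = 8539/10000 ≈ 0.853900
step 6 [3y] swap r/2=1753/54192: DF=(1 − 1753/54192·(0.980200+0.953200+0.905600+0.901600+0.853900))/(1+1753/54192) = 8247/10000 ≈ 0.824700
step 7 [3.5y] swap r/2=1789/62403: DF=(1 − 1789/62403·(0.980200+0.953200+0.905600+0.901600+0.853900+0.824700))/(1+1789/62403) = 8211/10000 ≈ 0.821100
step 8 [4y] bond c/2=1/200: DF=(1639851/2000000 − 1/200·(0.980200+0.953200+0.905600+0.901600+0.853900+0.824700+0.821100))/(1+1/200) = 981/1250 ≈ 0.784800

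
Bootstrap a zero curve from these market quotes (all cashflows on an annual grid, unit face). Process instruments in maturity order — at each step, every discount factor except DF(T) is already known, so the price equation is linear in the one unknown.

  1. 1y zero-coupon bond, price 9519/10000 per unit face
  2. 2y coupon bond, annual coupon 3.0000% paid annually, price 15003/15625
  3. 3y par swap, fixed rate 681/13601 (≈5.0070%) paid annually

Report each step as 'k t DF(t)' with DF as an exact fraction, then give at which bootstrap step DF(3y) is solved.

1 1 9519/10000
2 2 1809/2000
3 3 4319/5000
DF(3y) is solved at step 3

step 1 [1y] zero: DF = P = 9519/10000 ≈ 0.951900
step 2 [2y] bond c/1=3/100: DF=(15003/15625 − 3/100·(0.951900))/(1+3/100) = 1809/2000 ≈ 0.904500
step 3 [3y] swap r/1=681/13601: DF=(1 − 681/13601·(0.951900+0.904500))/(1+681/13601) = 4319/5000 ≈ 0.863800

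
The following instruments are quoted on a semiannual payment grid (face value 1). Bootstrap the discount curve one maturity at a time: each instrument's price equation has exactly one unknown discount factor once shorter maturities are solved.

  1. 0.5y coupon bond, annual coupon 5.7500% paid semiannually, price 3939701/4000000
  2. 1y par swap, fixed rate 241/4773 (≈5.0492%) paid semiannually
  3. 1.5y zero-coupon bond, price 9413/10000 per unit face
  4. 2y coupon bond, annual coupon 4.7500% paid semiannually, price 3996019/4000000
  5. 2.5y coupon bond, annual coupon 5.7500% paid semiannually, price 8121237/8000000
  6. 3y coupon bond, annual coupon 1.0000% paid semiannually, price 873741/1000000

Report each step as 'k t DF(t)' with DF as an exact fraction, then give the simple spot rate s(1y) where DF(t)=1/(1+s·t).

step 1 [0.5y] bond c/2=23/800: DF=(3939701/4000000 − 23/800·(0))/(1+23/800) = 4787/5000 ≈ 0.957400
step 2 [1y] swap r/2=241/9546: DF=(1 − 241/9546·(0.957400))/(1+241/9546) = 4759/5000 ≈ 0.951800
step 3 [1.5y] zero: DF = P = 9413/10000 ≈ 0.941300
step 4 [2y] bond c/2=19/800: DF=(3996019/4000000 − 19/800·(0.957400+0.951800+0.941300))/(1+19/800) = 9097/10000 ≈ 0.909700
step 5 [2.5y] bond c/2=23/800: DF=(8121237/8000000 − 23/800·(0.957400+0.951800+0.941300+0.909700))/(1+23/800) = 8817/10000 ≈ 0.881700
step 6 [3y] bond c/2=1/200: DF=(873741/1000000 − 1/200·(0.957400+0.951800+0.941300+0.909700+0.881700))/(1+1/200) = 8463/10000 ≈ 0.846300

1 1/2 4787/5000
2 1 4759/5000
3 3/2 9413/10000
4 2 9097/10000
5 5/2 8817/10000
6 3 8463/10000
s(1y) = (1/(4759/5000) − 1)/(1) = 241/4759 ≈ 5.0641%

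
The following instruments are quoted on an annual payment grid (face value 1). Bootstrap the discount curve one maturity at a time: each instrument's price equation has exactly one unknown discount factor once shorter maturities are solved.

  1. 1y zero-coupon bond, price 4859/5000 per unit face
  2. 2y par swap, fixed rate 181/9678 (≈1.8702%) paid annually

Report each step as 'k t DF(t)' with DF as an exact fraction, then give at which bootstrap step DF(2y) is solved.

step 1 [1y] zero: DF = P = 4859/5000 ≈ 0.971800
step 2 [2y] swap r/1=181/9678: DF=(1 − 181/9678·(0.971800))/(1+181/9678) = 4819/5000 ≈ 0.963800

1 1 4859/5000
2 2 4819/5000
DF(2y) is solved at step 2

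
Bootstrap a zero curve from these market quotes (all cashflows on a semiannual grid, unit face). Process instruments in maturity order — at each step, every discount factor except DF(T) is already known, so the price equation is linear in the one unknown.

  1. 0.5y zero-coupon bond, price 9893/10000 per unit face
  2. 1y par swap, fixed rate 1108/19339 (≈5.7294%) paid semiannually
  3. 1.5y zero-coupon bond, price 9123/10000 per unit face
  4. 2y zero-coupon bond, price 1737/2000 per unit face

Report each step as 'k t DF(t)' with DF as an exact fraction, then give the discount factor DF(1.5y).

1 1/2 9893/10000
2 1 4723/5000
3 3/2 9123/10000
4 2 1737/2000
DF(1.5y) = 9123/10000 ≈ 0.912300

step 1 [0.5y] zero: DF = P = 9893/10000 ≈ 0.989300
step 2 [1y] swap r/2=554/19339: DF=(1 − 554/19339·(0.989300))/(1+554/19339) = 4723/5000 ≈ 0.944600
step 3 [1.5y] zero: DF = P = 9123/10000 ≈ 0.912300
step 4 [2y] zero: DF = P = 1737/2000 ≈ 0.868500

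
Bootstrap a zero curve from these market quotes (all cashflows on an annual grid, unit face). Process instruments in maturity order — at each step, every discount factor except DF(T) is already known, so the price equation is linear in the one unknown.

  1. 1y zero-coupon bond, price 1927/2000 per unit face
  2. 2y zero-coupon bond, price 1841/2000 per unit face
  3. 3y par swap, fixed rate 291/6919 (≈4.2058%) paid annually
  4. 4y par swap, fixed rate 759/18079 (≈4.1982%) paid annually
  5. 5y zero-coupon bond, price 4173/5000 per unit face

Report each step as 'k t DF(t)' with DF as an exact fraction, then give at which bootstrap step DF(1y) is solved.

step 1 [1y] zero: DF = P = 1927/2000 ≈ 0.963500
step 2 [2y] zero: DF = P = 1841/2000 ≈ 0.920500
step 3 [3y] swap r/1=291/6919: DF=(1 − 291/6919·(0.963500+0.920500))/(1+291/6919) = 2209/2500 ≈ 0.883600
step 4 [4y] swap r/1=759/18079: DF=(1 − 759/18079·(0.963500+0.920500+0.883600))/(1+759/18079) = 4241/5000 ≈ 0.848200
step 5 [5y] zero: DF = P = 4173/5000 ≈ 0.834600

1 1 1927/2000
2 2 1841/2000
3 3 2209/2500
4 4 4241/5000
5 5 4173/5000
DF(1y) is solved at step 1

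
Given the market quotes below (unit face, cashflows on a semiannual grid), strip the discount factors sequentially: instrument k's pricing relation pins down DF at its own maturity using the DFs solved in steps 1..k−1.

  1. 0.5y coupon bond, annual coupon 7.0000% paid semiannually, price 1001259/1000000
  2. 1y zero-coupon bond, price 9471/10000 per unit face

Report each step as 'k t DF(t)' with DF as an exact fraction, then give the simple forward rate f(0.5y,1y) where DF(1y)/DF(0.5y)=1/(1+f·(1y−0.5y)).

step 1 [0.5y] bond c/2=7/200: DF=(1001259/1000000 − 7/200·(0))/(1+7/200) = 4837/5000 ≈ 0.967400
step 2 [1y] zero: DF = P = 9471/10000 ≈ 0.947100

1 1/2 4837/5000
2 1 9471/10000
f(0.5y,1y) = ((4837/5000)/(9471/10000) − 1)/(1/2) = 58/1353 ≈ 4.2868%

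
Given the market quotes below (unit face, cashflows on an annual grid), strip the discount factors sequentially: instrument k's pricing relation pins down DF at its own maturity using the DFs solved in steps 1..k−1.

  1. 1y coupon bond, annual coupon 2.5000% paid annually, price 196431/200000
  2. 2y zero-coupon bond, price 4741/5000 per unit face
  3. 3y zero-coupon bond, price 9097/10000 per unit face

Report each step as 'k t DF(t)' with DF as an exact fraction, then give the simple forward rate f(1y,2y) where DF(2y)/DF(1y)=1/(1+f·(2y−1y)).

1 1 4791/5000
2 2 4741/5000
3 3 9097/10000
f(1y,2y) = ((4791/5000)/(4741/5000) − 1)/(1) = 50/4741 ≈ 1.0546%

step 1 [1y] bond c/1=1/40: DF=(196431/200000 − 1/40·(0))/(1+1/40) = 4791/5000 ≈ 0.958200
step 2 [2y] zero: DF = P = 4741/5000 ≈ 0.948200
step 3 [3y] zero: DF = P = 9097/10000 ≈ 0.909700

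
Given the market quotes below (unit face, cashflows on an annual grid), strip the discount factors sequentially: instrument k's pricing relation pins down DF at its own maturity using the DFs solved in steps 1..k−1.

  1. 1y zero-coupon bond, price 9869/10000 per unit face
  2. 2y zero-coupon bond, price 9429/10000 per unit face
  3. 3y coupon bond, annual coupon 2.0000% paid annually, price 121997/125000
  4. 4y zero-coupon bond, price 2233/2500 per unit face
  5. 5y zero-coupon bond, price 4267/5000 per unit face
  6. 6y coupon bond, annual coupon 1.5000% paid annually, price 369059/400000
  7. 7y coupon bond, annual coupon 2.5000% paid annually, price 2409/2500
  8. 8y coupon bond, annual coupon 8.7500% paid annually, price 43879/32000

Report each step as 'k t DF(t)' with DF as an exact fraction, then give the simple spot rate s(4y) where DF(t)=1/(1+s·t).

step 1 [1y] zero: DF = P = 9869/10000 ≈ 0.986900
step 2 [2y] zero: DF = P = 9429/10000 ≈ 0.942900
step 3 [3y] bond c/1=1/50: DF=(121997/125000 − 1/50·(0.986900+0.942900))/(1+1/50) = 919/1000 ≈ 0.919000
step 4 [4y] zero: DF = P = 2233/2500 ≈ 0.893200
step 5 [5y] zero: DF = P = 4267/5000 ≈ 0.853400
step 6 [6y] bond c/1=3/200: DF=(369059/400000 − 3/200·(0.986900+0.942900+0.919000+0.893200+0.853400))/(1+3/200) = 8411/10000 ≈ 0.841100
step 7 [7y] bond c/1=1/40: DF=(2409/2500 − 1/40·(0.986900+0.942900+0.919000+0.893200+0.853400+0.841100))/(1+1/40) = 323/400 ≈ 0.807500
step 8 [8y] bond c/1=7/80: DF=(43879/32000 − 7/80·(0.986900+0.942900+0.919000+0.893200+0.853400+0.841100+0.807500))/(1+7/80) = 1517/2000 ≈ 0.758500

1 1 9869/10000
2 2 9429/10000
3 3 919/1000
4 4 2233/2500
5 5 4267/5000
6 6 8411/10000
7 7 323/400
8 8 1517/2000
s(4y) = (1/(2233/2500) − 1)/(4) = 267/8932 ≈ 2.9893%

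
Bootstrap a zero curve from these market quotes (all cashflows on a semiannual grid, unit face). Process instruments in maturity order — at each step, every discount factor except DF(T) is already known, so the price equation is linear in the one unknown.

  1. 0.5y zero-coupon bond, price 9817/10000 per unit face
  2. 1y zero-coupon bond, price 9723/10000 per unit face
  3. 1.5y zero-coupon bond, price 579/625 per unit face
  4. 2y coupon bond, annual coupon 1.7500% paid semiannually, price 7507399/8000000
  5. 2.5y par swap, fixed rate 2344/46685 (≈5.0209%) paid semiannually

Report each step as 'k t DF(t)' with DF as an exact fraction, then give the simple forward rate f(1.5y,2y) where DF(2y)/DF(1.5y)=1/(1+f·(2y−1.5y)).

step 1 [0.5y] zero: DF = P = 9817/10000 ≈ 0.981700
step 2 [1y] zero: DF = P = 9723/10000 ≈ 0.972300
step 3 [1.5y] zero: DF = P = 579/625 ≈ 0.926400
step 4 [2y] bond c/2=7/800: DF=(7507399/8000000 − 7/800·(0.981700+0.972300+0.926400))/(1+7/800) = 9053/10000 ≈ 0.905300
step 5 [2.5y] swap r/2=1172/46685: DF=(1 − 1172/46685·(0.981700+0.972300+0.926400+0.905300))/(1+1172/46685) = 2207/2500 ≈ 0.882800

1 1/2 9817/10000
2 1 9723/10000
3 3/2 579/625
4 2 9053/10000
5 5/2 2207/2500
f(1.5y,2y) = ((579/625)/(9053/10000) − 1)/(1/2) = 422/9053 ≈ 4.6614%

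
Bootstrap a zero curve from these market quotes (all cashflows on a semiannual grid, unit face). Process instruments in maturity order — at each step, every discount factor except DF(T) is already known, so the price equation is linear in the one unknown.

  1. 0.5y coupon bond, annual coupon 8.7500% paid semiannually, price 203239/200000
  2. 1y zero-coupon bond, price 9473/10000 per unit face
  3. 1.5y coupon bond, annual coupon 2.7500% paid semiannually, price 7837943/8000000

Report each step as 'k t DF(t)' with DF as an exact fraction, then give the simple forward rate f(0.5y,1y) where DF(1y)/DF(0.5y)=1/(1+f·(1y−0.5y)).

step 1 [0.5y] bond c/2=7/160: DF=(203239/200000 − 7/160·(0))/(1+7/160) = 1217/1250 ≈ 0.973600
step 2 [1y] zero: DF = P = 9473/10000 ≈ 0.947300
step 3 [1.5y] bond c/2=11/800: DF=(7837943/8000000 − 11/800·(0.973600+0.947300))/(1+11/800) = 2351/2500 ≈ 0.940400

1 1/2 1217/1250
2 1 9473/10000
3 3/2 2351/2500
f(0.5y,1y) = ((1217/1250)/(9473/10000) − 1)/(1/2) = 526/9473 ≈ 5.5526%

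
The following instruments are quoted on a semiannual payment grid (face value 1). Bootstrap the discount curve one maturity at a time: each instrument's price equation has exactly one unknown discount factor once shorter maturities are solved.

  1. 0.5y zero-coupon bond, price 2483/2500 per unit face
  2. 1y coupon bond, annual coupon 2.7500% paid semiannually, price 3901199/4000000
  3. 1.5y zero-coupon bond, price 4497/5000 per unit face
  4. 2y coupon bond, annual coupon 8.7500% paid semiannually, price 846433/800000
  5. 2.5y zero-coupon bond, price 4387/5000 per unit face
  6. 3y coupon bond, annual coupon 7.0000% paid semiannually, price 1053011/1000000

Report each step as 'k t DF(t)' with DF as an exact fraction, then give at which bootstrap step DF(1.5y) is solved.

1 1/2 2483/2500
2 1 4743/5000
3 3/2 4497/5000
4 2 4473/5000
5 5/2 4387/5000
6 3 4307/5000
DF(1.5y) is solved at step 3

step 1 [0.5y] zero: DF = P = 2483/2500 ≈ 0.993200
step 2 [1y] bond c/2=11/800: DF=(3901199/4000000 − 11/800·(0.993200))/(1+11/800) = 4743/5000 ≈ 0.948600
step 3 [1.5y] zero: DF = P = 4497/5000 ≈ 0.899400
step 4 [2y] bond c/2=7/160: DF=(846433/800000 − 7/160·(0.993200+0.948600+0.899400))/(1+7/160) = 4473/5000 ≈ 0.894600
step 5 [2.5y] zero: DF = P = 4387/5000 ≈ 0.877400
step 6 [3y] bond c/2=7/200: DF=(1053011/1000000 − 7/200·(0.993200+0.948600+0.899400+0.894600+0.877400))/(1+7/200) = 4307/5000 ≈ 0.861400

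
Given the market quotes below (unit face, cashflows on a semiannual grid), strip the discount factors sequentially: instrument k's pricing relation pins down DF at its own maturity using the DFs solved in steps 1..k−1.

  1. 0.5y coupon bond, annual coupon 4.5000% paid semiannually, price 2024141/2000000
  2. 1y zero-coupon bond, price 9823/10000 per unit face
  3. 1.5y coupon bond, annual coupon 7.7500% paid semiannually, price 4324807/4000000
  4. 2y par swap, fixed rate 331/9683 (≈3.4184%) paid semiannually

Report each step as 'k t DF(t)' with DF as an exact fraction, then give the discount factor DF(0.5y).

1 1/2 4949/5000
2 1 9823/10000
3 3/2 9673/10000
4 2 4669/5000
DF(0.5y) = 4949/5000 ≈ 0.989800

step 1 [0.5y] bond c/2=9/400: DF=(2024141/2000000 − 9/400·(0))/(1+9/400) = 4949/5000 ≈ 0.989800
step 2 [1y] zero: DF = P = 9823/10000 ≈ 0.982300
step 3 [1.5y] bond c/2=31/800: DF=(4324807/4000000 − 31/800·(0.989800+0.982300))/(1+31/800) = 9673/10000 ≈ 0.967300
step 4 [2y] swap r/2=331/19366: DF=(1 − 331/19366·(0.989800+0.982300+0.967300))/(1+331/19366) = 4669/5000 ≈ 0.933800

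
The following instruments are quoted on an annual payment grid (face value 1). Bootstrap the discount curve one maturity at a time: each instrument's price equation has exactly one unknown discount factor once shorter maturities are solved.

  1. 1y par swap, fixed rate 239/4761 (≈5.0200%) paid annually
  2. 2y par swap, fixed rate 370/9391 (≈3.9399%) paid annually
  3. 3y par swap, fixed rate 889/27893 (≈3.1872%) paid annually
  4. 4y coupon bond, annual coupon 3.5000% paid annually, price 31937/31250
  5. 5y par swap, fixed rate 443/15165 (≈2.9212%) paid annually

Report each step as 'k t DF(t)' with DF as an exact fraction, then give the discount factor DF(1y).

step 1 [1y] swap r/1=239/4761: DF=(1 − 239/4761·(0))/(1+239/4761) = 4761/5000 ≈ 0.952200
step 2 [2y] swap r/1=370/9391: DF=(1 − 370/9391·(0.952200))/(1+370/9391) = 463/500 ≈ 0.926000
step 3 [3y] swap r/1=889/27893: DF=(1 − 889/27893·(0.952200+0.926000))/(1+889/27893) = 9111/10000 ≈ 0.911100
step 4 [4y] bond c/1=7/200: DF=(31937/31250 − 7/200·(0.952200+0.926000+0.911100))/(1+7/200) = 8931/10000 ≈ 0.893100
step 5 [5y] swap r/1=443/15165: DF=(1 − 443/15165·(0.952200+0.926000+0.911100+0.893100))/(1+443/15165) = 8671/10000 ≈ 0.867100

1 1 4761/5000
2 2 463/500
3 3 9111/10000
4 4 8931/10000
5 5 8671/10000
DF(1y) = 4761/5000 ≈ 0.952200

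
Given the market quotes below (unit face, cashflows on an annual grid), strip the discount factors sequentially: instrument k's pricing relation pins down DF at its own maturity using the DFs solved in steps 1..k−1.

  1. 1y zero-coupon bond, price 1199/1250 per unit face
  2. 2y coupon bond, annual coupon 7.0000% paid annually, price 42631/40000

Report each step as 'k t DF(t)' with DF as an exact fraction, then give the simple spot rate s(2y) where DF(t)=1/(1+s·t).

step 1 [1y] zero: DF = P = 1199/1250 ≈ 0.959200
step 2 [2y] bond c/1=7/100: DF=(42631/40000 − 7/100·(0.959200))/(1+7/100) = 9333/10000 ≈ 0.933300

1 1 1199/1250
2 2 9333/10000
s(2y) = (1/(9333/10000) − 1)/(2) = 667/18666 ≈ 3.5733%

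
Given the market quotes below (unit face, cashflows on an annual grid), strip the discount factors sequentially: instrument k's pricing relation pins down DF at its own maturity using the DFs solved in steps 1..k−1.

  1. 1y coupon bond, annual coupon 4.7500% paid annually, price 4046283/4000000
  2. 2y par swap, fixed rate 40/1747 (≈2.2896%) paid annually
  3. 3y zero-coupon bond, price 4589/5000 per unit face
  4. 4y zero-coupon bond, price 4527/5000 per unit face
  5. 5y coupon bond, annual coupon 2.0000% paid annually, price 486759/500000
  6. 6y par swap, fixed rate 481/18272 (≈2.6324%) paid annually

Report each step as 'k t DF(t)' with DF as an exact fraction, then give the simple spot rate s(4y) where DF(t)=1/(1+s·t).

step 1 [1y] bond c/1=19/400: DF=(4046283/4000000 − 19/400·(0))/(1+19/400) = 9657/10000 ≈ 0.965700
step 2 [2y] swap r/1=40/1747: DF=(1 − 40/1747·(0.965700))/(1+40/1747) = 239/250 ≈ 0.956000
step 3 [3y] zero: DF = P = 4589/5000 ≈ 0.917800
step 4 [4y] zero: DF = P = 4527/5000 ≈ 0.905400
step 5 [5y] bond c/1=1/50: DF=(486759/500000 − 1/50·(0.965700+0.956000+0.917800+0.905400))/(1+1/50) = 881/1000 ≈ 0.881000
step 6 [6y] swap r/1=481/18272: DF=(1 − 481/18272·(0.965700+0.956000+0.917800+0.905400+0.881000))/(1+481/18272) = 8557/10000 ≈ 0.855700

1 1 9657/10000
2 2 239/250
3 3 4589/5000
4 4 4527/5000
5 5 881/1000
6 6 8557/10000
s(4y) = (1/(4527/5000) − 1)/(4) = 473/18108 ≈ 2.6121%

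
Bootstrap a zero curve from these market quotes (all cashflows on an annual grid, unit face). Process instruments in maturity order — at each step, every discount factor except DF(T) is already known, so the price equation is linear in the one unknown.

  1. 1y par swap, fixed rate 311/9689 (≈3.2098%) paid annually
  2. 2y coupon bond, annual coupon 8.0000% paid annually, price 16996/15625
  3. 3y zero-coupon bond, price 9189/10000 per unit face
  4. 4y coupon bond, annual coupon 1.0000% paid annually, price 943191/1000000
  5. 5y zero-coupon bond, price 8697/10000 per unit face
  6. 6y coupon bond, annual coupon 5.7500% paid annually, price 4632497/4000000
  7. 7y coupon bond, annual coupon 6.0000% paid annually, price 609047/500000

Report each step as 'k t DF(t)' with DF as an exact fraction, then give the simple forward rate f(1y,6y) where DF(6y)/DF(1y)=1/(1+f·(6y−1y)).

1 1 9689/10000
2 2 4677/5000
3 3 9189/10000
4 4 9059/10000
5 5 8697/10000
6 6 8451/10000
7 7 841/1000
f(1y,6y) = ((9689/10000)/(8451/10000) − 1)/(5) = 1238/42255 ≈ 2.9298%

step 1 [1y] swap r/1=311/9689: DF=(1 − 311/9689·(0))/(1+311/9689) = 9689/10000 ≈ 0.968900
step 2 [2y] bond c/1=2/25: DF=(16996/15625 − 2/25·(0.968900))/(1+2/25) = 4677/5000 ≈ 0.935400
step 3 [3y] zero: DF = P = 9189/10000 ≈ 0.918900
step 4 [4y] bond c/1=1/100: DF=(943191/1000000 − 1/100·(0.968900+0.935400+0.918900))/(1+1/100) = 9059/10000 ≈ 0.905900
step 5 [5y] zero: DF = P = 8697/10000 ≈ 0.869700
step 6 [6y] bond c/1=23/400: DF=(4632497/4000000 − 23/400·(0.968900+0.935400+0.918900+0.905900+0.869700))/(1+23/400) = 8451/10000 ≈ 0.845100
step 7 [7y] bond c/1=3/50: DF=(609047/500000 − 3/50·(0.968900+0.935400+0.918900+0.905900+0.869700+0.845100))/(1+3/50) = 841/1000 ≈ 0.841000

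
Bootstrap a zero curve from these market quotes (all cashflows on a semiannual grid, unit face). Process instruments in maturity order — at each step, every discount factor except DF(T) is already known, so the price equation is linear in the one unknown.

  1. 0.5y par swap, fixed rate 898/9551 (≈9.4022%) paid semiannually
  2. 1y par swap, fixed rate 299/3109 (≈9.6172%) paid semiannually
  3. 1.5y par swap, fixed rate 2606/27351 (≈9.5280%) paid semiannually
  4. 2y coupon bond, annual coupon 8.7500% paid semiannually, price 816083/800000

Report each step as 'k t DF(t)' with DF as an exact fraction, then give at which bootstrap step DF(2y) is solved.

1 1/2 9551/10000
2 1 9103/10000
3 3/2 8697/10000
4 2 8627/10000
DF(2y) is solved at step 4

step 1 [0.5y] swap r/2=449/9551: DF=(1 − 449/9551·(0))/(1+449/9551) = 9551/10000 ≈ 0.955100
step 2 [1y] swap r/2=299/6218: DF=(1 − 299/6218·(0.955100))/(1+299/6218) = 9103/10000 ≈ 0.910300
step 3 [1.5y] swap r/2=1303/27351: DF=(1 − 1303/27351·(0.955100+0.910300))/(1+1303/27351) = 8697/10000 ≈ 0.869700
step 4 [2y] bond c/2=7/160: DF=(816083/800000 − 7/160·(0.955100+0.910300+0.869700))/(1+7/160) = 8627/10000 ≈ 0.862700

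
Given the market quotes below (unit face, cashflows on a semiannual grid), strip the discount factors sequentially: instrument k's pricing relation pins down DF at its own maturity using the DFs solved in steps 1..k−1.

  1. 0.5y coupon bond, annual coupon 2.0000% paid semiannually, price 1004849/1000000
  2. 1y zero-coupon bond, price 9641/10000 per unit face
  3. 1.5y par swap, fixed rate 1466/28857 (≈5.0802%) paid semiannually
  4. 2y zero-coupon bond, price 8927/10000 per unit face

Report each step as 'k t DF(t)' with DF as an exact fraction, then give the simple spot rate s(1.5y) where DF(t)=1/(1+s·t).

1 1/2 9949/10000
2 1 9641/10000
3 3/2 9267/10000
4 2 8927/10000
s(1.5y) = (1/(9267/10000) − 1)/(3/2) = 1466/27801 ≈ 5.2732%

step 1 [0.5y] bond c/2=1/100: DF=(1004849/1000000 − 1/100·(0))/(1+1/100) = 9949/10000 ≈ 0.994900
step 2 [1y] zero: DF = P = 9641/10000 ≈ 0.964100
step 3 [1.5y] swap r/2=733/28857: DF=(1 − 733/28857·(0.994900+0.964100))/(1+733/28857) = 9267/10000 ≈ 0.926700
step 4 [2y] zero: DF = P = 8927/10000 ≈ 0.892700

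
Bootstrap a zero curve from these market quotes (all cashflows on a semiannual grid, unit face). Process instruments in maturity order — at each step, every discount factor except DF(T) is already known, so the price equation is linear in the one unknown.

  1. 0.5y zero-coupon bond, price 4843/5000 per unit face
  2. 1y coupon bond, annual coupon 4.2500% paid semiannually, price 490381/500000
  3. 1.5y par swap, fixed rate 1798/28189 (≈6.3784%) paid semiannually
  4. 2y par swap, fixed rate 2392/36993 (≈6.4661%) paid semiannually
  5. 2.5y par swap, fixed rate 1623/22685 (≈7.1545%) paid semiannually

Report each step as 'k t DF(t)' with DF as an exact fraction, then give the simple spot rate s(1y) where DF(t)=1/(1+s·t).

1 1/2 4843/5000
2 1 4701/5000
3 3/2 9101/10000
4 2 2201/2500
5 5/2 8377/10000
s(1y) = (1/(4701/5000) − 1)/(1) = 299/4701 ≈ 6.3603%

step 1 [0.5y] zero: DF = P = 4843/5000 ≈ 0.968600
step 2 [1y] bond c/2=17/800: DF=(490381/500000 − 17/800·(0.968600))/(1+17/800) = 4701/5000 ≈ 0.940200
step 3 [1.5y] swap r/2=899/28189: DF=(1 − 899/28189·(0.968600+0.940200))/(1+899/28189) = 9101/10000 ≈ 0.910100
step 4 [2y] swap r/2=1196/36993: DF=(1 − 1196/36993·(0.968600+0.940200+0.910100))/(1+1196/36993) = 2201/2500 ≈ 0.880400
step 5 [2.5y] swap r/2=1623/45370: DF=(1 − 1623/45370·(0.968600+0.940200+0.910100+0.880400))/(1+1623/45370) = 8377/10000 ≈ 0.837700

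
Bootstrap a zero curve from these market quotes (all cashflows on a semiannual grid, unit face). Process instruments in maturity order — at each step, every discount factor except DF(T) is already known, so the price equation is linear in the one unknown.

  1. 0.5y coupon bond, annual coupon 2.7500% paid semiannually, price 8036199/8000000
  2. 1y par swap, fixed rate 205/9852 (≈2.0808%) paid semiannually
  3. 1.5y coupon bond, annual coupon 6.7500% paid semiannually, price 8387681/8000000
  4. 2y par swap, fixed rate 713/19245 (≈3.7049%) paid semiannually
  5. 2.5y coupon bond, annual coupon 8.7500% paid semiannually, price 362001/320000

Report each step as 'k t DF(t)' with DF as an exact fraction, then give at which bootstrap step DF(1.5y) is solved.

1 1/2 9909/10000
2 1 1959/2000
3 3/2 9499/10000
4 2 9287/10000
5 5/2 369/400
DF(1.5y) is solved at step 3

step 1 [0.5y] bond c/2=11/800: DF=(8036199/8000000 − 11/800·(0))/(1+11/800) = 9909/10000 ≈ 0.990900
step 2 [1y] swap r/2=205/19704: DF=(1 − 205/19704·(0.990900))/(1+205/19704) = 1959/2000 ≈ 0.979500
step 3 [1.5y] bond c/2=27/800: DF=(8387681/8000000 − 27/800·(0.990900+0.979500))/(1+27/800) = 9499/10000 ≈ 0.949900
step 4 [2y] swap r/2=713/38490: DF=(1 − 713/38490·(0.990900+0.979500+0.949900))/(1+713/38490) = 9287/10000 ≈ 0.928700
step 5 [2.5y] bond c/2=7/160: DF=(362001/320000 − 7/160·(0.990900+0.979500+0.949900+0.928700))/(1+7/160) = 369/400 ≈ 0.922500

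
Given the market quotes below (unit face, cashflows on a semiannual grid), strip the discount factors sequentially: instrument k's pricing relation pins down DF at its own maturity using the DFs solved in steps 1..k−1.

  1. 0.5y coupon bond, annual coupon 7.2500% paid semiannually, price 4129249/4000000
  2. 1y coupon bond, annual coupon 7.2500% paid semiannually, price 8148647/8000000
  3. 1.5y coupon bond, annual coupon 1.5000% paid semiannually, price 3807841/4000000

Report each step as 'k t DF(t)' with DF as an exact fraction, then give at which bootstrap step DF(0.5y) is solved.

step 1 [0.5y] bond c/2=29/800: DF=(4129249/4000000 − 29/800·(0))/(1+29/800) = 4981/5000 ≈ 0.996200
step 2 [1y] bond c/2=29/800: DF=(8148647/8000000 − 29/800·(0.996200))/(1+29/800) = 9481/10000 ≈ 0.948100
step 3 [1.5y] bond c/2=3/400: DF=(3807841/4000000 − 3/400·(0.996200+0.948100))/(1+3/400) = 1163/1250 ≈ 0.930400

1 1/2 4981/5000
2 1 9481/10000
3 3/2 1163/1250
DF(0.5y) is solved at step 1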